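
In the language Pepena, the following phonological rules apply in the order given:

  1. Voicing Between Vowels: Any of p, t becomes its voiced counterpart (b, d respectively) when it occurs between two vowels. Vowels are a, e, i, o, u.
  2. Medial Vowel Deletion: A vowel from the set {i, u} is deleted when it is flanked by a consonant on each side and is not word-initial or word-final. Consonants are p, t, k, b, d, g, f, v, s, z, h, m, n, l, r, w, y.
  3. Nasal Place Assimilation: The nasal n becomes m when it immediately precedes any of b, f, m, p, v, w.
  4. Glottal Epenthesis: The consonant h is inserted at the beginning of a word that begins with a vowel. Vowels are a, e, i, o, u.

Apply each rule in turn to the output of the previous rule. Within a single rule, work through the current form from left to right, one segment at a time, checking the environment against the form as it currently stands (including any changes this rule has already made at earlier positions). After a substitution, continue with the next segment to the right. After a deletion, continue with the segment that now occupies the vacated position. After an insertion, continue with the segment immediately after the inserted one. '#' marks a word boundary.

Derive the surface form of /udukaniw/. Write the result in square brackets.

[hudkamw]

1 Voicing Between Vowels: no change — [udukaniw]
2 Medial Vowel Deletion: [udukaniw] → [udkanw]
3 Nasal Place Assimilation: [udkanw] → [udkamw]
4 Glottal Epenthesis: [udkamw] → [hudkamw]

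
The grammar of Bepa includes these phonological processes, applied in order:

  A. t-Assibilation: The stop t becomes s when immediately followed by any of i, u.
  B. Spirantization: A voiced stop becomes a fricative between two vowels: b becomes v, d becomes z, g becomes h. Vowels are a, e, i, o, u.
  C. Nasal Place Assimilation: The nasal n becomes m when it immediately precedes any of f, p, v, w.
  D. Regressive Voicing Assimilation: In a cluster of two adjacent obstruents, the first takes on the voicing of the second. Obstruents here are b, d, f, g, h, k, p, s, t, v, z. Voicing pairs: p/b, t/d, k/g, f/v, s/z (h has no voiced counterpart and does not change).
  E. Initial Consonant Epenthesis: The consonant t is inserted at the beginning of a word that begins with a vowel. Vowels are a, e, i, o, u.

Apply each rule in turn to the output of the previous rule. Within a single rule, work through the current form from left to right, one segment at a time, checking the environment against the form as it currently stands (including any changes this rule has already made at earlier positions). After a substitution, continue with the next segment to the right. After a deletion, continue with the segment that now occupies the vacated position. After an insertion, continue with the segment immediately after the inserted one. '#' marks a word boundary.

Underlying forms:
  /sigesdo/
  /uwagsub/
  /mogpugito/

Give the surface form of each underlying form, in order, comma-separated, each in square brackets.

[sihezdo], [tuwaksub], [mokpuhito]

/sigesdo/:
  A t-Assibilation: no change — [sigesdo]
  B Spirantization: [sigesdo] → [sihesdo]
  C Nasal Place Assimilation: no change — [sihesdo]
  D Regressive Voicing Assimilation: [sihesdo] → [sihezdo]
  E Initial Consonant Epenthesis: no change — [sihezdo]
/uwagsub/:
  A t-Assibilation: no change — [uwagsub]
  B Spirantization: no change — [uwagsub]
  C Nasal Place Assimilation: no change — [uwagsub]
  D Regressive Voicing Assimilation: [uwagsub] → [uwaksub]
  E Initial Consonant Epenthesis: [uwaksub] → [tuwaksub]
/mogpugito/:
  A t-Assibilation: no change — [mogpugito]
  B Spirantization: [mogpugito] → [mogpuhito]
  C Nasal Place Assimilation: no change — [mogpuhito]
  D Regressive Voicing Assimilation: [mogpuhito] → [mokpuhito]
  E Initial Consonant Epenthesis: no change — [mokpuhito]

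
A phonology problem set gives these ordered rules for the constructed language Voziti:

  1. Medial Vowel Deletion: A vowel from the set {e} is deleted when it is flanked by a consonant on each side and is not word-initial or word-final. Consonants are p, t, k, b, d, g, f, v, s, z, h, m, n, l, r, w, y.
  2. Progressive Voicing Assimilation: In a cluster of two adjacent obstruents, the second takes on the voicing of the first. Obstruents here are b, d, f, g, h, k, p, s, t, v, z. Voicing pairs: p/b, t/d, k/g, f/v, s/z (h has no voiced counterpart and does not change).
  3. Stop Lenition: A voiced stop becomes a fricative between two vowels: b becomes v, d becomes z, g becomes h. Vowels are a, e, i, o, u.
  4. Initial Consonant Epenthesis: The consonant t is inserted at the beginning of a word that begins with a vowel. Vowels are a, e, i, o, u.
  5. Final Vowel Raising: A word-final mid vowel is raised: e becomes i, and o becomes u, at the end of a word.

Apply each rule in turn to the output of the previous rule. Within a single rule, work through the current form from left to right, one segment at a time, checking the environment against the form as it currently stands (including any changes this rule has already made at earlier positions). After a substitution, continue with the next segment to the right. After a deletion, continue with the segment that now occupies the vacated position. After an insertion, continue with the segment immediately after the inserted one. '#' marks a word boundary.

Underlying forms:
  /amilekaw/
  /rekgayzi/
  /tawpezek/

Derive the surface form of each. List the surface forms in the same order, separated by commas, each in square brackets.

/amilekaw/:
  1 Medial Vowel Deletion: [amilekaw] → [amilkaw]
  2 Progressive Voicing Assimilation: no change — [amilkaw]
  3 Stop Lenition: no change — [amilkaw]
  4 Initial Consonant Epenthesis: [amilkaw] → [tamilkaw]
  5 Final Vowel Raising: no change — [tamilkaw]
/rekgayzi/:
  1 Medial Vowel Deletion: [rekgayzi] → [rkgayzi]
  2 Progressive Voicing Assimilation: [rkgayzi] → [rkkayzi]
  3 Stop Lenition: no change — [rkkayzi]
  4 Initial Consonant Epenthesis: no change — [rkkayzi]
  5 Final Vowel Raising: no change — [rkkayzi]
/tawpezek/:
  1 Medial Vowel Deletion: [tawpezek] → [tawpzk]
  2 Progressive Voicing Assimilation: [tawpzk] → [tawpsk]
  3 Stop Lenition: no change — [tawpsk]
  4 Initial Consonant Epenthesis: no change — [tawpsk]
  5 Final Vowel Raising: no change — [tawpsk]

[tamilkaw], [rkkayzi], [tawpsk]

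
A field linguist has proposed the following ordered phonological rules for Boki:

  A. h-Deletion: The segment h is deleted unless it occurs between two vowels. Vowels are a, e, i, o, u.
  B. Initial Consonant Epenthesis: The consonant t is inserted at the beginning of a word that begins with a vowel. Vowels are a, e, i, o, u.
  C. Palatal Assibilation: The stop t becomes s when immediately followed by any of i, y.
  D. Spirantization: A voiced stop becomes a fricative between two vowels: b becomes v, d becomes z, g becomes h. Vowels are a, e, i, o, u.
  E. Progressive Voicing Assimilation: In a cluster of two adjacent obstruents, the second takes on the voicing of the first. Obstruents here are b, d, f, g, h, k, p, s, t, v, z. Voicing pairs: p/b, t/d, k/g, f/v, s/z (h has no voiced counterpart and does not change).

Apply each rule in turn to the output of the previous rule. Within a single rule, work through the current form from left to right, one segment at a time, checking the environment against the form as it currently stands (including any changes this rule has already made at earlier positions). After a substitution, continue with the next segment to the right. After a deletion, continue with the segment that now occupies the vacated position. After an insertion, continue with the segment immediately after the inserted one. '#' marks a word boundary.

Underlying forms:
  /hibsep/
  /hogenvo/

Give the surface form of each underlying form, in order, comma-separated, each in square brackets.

[sibzep], [tohenvo]

/hibsep/:
  A h-Deletion: [hibsep] → [ibsep]
  B Initial Consonant Epenthesis: [ibsep] → [tibsep]
  C Palatal Assibilation: [tibsep] → [sibsep]
  D Spirantization: no change — [sibsep]
  E Progressive Voicing Assimilation: [sibsep] → [sibzep]
/hogenvo/:
  A h-Deletion: [hogenvo] → [ogenvo]
  B Initial Consonant Epenthesis: [ogenvo] → [togenvo]
  C Palatal Assibilation: no change — [togenvo]
  D Spirantization: [togenvo] → [tohenvo]
  E Progressive Voicing Assimilation: no change — [tohenvo]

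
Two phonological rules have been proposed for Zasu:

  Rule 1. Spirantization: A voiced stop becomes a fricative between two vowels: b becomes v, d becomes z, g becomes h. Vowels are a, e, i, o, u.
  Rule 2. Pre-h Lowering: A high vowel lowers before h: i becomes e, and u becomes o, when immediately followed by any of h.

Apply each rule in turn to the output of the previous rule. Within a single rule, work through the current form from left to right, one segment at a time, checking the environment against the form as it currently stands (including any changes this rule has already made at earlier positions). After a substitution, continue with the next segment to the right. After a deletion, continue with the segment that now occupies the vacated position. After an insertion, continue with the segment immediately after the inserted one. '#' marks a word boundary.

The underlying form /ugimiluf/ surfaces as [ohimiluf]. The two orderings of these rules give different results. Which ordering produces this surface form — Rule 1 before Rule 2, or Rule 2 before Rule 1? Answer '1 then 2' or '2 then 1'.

Order 1 then 2:
  1 Spirantization: [ugimiluf] → [uhimiluf]
  2 Pre-h Lowering: [uhimiluf] → [ohimiluf]
  result: [ohimiluf]
Order 2 then 1:
  2 Pre-h Lowering: no change — [ugimiluf]
  1 Spirantization: [ugimiluf] → [uhimiluf]
  result: [uhimiluf]

1 then 2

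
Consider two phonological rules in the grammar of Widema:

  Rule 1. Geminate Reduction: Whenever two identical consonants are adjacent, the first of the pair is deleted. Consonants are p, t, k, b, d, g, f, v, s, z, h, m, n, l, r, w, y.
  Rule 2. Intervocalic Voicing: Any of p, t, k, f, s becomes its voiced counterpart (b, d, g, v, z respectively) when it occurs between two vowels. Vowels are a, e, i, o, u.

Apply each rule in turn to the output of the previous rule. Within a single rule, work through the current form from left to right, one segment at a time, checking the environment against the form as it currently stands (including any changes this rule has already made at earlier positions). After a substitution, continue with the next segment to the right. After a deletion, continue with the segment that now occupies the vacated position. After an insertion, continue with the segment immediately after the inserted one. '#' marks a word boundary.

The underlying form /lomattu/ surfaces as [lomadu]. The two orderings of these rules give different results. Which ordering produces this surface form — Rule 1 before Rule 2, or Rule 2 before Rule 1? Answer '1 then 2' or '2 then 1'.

1 then 2

Order 1 then 2:
  1 Geminate Reduction: [lomattu] → [lomatu]
  2 Intervocalic Voicing: [lomatu] → [lomadu]
  result: [lomadu]
Order 2 then 1:
  2 Intervocalic Voicing: no change — [lomattu]
  1 Geminate Reduction: [lomattu] → [lomatu]
  result: [lomatu]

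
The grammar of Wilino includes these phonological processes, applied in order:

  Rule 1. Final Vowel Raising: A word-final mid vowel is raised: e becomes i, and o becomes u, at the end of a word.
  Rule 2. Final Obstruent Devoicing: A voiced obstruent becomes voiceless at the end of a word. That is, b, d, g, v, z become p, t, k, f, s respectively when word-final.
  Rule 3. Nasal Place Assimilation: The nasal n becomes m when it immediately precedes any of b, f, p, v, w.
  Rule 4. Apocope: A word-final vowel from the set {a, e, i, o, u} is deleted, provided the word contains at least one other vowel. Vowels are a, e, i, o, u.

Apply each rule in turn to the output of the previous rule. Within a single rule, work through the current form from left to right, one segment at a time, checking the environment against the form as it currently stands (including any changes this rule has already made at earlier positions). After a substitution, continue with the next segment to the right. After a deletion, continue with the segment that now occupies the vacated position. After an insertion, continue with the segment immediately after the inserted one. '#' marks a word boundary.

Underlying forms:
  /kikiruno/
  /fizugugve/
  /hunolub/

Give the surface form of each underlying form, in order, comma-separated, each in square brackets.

[kikirun], [fizugugv], [hunolup]

/kikiruno/:
  Rule 1 Final Vowel Raising: [kikiruno] → [kikirunu]
  Rule 2 Final Obstruent Devoicing: no change — [kikirunu]
  Rule 3 Nasal Place Assimilation: no change — [kikirunu]
  Rule 4 Apocope: [kikirunu] → [kikirun]
/fizugugve/:
  Rule 1 Final Vowel Raising: [fizugugve] → [fizugugvi]
  Rule 2 Final Obstruent Devoicing: no change — [fizugugvi]
  Rule 3 Nasal Place Assimilation: no change — [fizugugvi]
  Rule 4 Apocope: [fizugugvi] → [fizugugv]
/hunolub/:
  Rule 1 Final Vowel Raising: no change — [hunolub]
  Rule 2 Final Obstruent Devoicing: [hunolub] → [hunolup]
  Rule 3 Nasal Place Assimilation: no change — [hunolup]
  Rule 4 Apocope: no change — [hunolup]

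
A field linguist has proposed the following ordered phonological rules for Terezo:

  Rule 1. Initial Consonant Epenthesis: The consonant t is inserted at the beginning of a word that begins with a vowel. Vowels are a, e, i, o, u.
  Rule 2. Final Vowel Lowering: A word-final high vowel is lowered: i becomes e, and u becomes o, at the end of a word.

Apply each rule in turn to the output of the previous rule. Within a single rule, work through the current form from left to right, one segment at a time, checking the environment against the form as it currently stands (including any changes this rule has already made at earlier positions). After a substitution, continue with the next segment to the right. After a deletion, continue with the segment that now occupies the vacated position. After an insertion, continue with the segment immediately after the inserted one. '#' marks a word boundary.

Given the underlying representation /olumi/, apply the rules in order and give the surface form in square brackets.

Rule 1 Initial Consonant Epenthesis: [olumi] → [tolumi]
Rule 2 Final Vowel Lowering: [tolumi] → [tolume]

[tolume]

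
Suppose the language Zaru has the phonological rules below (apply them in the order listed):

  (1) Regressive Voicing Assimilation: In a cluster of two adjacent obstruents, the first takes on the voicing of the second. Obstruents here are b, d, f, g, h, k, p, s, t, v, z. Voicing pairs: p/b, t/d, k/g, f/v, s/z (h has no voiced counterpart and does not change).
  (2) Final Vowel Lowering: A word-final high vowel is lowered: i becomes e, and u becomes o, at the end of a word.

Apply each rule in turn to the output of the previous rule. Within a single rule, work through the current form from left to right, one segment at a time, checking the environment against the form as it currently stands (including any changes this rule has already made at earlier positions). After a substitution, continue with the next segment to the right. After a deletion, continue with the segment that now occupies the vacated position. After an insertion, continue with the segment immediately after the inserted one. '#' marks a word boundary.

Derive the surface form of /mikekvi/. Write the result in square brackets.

[mikegve]

(1) Regressive Voicing Assimilation: [mikekvi] → [mikegvi]
(2) Final Vowel Lowering: [mikegvi] → [mikegve]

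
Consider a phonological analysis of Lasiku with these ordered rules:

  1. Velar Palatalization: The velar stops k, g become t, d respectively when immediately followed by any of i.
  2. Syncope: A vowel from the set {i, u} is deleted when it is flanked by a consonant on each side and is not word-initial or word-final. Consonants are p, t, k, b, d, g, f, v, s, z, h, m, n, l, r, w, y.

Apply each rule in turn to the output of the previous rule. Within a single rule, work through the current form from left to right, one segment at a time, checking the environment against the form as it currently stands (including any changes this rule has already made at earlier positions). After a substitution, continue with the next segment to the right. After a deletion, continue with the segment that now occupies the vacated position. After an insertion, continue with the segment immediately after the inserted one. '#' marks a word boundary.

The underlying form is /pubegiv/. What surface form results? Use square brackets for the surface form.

[pbedv]

1 Velar Palatalization: [pubegiv] → [pubediv]
2 Syncope: [pubediv] → [pbedv]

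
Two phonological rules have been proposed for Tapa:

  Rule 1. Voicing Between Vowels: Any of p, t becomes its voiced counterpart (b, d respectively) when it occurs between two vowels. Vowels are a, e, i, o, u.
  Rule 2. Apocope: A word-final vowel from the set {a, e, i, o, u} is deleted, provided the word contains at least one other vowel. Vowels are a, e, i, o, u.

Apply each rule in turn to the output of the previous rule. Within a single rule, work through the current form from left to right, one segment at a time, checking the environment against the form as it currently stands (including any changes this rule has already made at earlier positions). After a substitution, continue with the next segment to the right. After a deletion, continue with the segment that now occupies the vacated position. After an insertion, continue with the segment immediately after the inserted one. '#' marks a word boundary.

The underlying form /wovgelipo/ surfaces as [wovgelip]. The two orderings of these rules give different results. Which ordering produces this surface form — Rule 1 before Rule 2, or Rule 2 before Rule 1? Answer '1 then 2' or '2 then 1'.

Order 1 then 2:
  1 Voicing Between Vowels: [wovgelipo] → [wovgelibo]
  2 Apocope: [wovgelibo] → [wovgelib]
  result: [wovgelib]
Order 2 then 1:
  2 Apocope: [wovgelipo] → [wovgelip]
  1 Voicing Between Vowels: no change — [wovgelip]
  result: [wovgelip]

2 then 1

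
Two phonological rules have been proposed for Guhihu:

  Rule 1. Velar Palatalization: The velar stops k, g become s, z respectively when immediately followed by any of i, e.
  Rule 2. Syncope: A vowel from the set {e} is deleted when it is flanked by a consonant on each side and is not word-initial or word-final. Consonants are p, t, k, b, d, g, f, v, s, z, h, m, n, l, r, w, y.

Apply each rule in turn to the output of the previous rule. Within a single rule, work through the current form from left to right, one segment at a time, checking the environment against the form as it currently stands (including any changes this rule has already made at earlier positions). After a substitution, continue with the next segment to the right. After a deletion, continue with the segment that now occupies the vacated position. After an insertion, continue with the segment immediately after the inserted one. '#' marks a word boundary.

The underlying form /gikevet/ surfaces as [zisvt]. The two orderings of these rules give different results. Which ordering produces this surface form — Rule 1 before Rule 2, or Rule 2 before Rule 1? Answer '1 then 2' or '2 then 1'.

Order 1 then 2:
  1 Velar Palatalization: [gikevet] → [zisevet]
  2 Syncope: [zisevet] → [zisvt]
  result: [zisvt]
Order 2 then 1:
  2 Syncope: [gikevet] → [gikvt]
  1 Velar Palatalization: [gikvt] → [zikvt]
  result: [zikvt]

1 then 2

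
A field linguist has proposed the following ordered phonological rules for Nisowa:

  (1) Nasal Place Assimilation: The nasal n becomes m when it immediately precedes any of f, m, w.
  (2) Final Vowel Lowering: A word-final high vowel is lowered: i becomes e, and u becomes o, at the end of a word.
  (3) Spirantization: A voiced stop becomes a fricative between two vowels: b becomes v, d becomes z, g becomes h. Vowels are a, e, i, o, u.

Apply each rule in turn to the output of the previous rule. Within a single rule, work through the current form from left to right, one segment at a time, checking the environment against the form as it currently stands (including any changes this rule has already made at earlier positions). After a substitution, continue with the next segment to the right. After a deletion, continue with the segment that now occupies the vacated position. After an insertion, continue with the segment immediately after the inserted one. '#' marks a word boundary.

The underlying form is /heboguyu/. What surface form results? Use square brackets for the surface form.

[hevohuyo]

(1) Nasal Place Assimilation: no change — [heboguyu]
(2) Final Vowel Lowering: [heboguyu] → [heboguyo]
(3) Spirantization: [heboguyo] → [hevohuyo]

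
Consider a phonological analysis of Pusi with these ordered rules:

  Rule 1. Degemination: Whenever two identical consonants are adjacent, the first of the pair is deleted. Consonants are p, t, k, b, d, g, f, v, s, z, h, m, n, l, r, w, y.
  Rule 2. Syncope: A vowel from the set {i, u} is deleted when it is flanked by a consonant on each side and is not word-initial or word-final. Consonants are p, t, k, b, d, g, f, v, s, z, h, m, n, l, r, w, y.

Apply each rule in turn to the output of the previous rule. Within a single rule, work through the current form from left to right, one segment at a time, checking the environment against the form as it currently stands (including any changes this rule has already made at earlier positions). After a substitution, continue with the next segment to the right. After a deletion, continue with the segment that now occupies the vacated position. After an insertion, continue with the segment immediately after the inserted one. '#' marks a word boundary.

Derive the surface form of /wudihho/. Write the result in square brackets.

Rule 1 Degemination: [wudihho] → [wudiho]
Rule 2 Syncope: [wudiho] → [wdho]

[wdho]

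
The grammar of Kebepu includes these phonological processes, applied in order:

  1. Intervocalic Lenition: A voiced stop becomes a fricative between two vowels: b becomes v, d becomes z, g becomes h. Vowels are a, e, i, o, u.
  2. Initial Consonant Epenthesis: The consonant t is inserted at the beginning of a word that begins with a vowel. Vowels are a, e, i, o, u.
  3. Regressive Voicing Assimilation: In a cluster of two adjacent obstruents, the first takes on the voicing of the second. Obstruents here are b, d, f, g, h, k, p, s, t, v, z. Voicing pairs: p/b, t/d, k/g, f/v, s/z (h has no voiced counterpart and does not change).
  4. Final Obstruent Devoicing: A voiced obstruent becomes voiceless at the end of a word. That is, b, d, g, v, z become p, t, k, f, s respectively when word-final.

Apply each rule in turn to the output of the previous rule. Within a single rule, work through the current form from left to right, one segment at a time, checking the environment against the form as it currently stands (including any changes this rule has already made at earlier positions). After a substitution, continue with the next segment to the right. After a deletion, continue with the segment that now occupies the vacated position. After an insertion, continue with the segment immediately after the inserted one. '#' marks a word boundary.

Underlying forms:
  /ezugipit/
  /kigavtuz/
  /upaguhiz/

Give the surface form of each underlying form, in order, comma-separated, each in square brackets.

/ezugipit/:
  1 Intervocalic Lenition: [ezugipit] → [ezuhipit]
  2 Initial Consonant Epenthesis: [ezuhipit] → [tezuhipit]
  3 Regressive Voicing Assimilation: no change — [tezuhipit]
  4 Final Obstruent Devoicing: no change — [tezuhipit]
/kigavtuz/:
  1 Intervocalic Lenition: [kigavtuz] → [kihavtuz]
  2 Initial Consonant Epenthesis: no change — [kihavtuz]
  3 Regressive Voicing Assimilation: [kihavtuz] → [kihaftuz]
  4 Final Obstruent Devoicing: [kihaftuz] → [kihaftus]
/upaguhiz/:
  1 Intervocalic Lenition: [upaguhiz] → [upahuhiz]
  2 Initial Consonant Epenthesis: [upahuhiz] → [tupahuhiz]
  3 Regressive Voicing Assimilation: no change — [tupahuhiz]
  4 Final Obstruent Devoicing: [tupahuhiz] → [tupahuhis]

[tezuhipit], [kihaftus], [tupahuhis]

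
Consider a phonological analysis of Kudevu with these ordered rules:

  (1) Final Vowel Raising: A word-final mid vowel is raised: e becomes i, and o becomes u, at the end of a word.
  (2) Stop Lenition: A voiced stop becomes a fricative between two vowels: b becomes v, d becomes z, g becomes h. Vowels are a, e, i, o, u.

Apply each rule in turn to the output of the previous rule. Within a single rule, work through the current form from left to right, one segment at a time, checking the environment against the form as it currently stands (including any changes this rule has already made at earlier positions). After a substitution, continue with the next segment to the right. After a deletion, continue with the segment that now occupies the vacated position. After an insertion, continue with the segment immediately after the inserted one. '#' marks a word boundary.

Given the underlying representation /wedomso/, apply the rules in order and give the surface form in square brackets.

[wezomsu]

(1) Final Vowel Raising: [wedomso] → [wedomsu]
(2) Stop Lenition: [wedomsu] → [wezomsu]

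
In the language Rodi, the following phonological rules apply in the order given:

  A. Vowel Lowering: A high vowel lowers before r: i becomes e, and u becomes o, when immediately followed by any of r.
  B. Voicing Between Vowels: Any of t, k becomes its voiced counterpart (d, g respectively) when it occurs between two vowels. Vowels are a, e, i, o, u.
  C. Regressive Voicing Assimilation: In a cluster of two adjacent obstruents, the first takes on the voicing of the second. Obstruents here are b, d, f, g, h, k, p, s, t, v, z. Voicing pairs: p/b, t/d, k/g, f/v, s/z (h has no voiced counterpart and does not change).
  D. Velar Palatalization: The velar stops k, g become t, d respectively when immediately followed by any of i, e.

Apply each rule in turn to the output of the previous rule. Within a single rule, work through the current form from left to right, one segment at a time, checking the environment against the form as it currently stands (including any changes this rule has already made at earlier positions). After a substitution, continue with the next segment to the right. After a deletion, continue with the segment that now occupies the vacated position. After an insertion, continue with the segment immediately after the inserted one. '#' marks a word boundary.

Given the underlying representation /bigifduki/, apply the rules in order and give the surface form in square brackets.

A Vowel Lowering: no change — [bigifduki]
B Voicing Between Vowels: [bigifduki] → [bigifdugi]
C Regressive Voicing Assimilation: [bigifdugi] → [bigivdugi]
D Velar Palatalization: [bigivdugi] → [bidivdudi]

[bidivdudi]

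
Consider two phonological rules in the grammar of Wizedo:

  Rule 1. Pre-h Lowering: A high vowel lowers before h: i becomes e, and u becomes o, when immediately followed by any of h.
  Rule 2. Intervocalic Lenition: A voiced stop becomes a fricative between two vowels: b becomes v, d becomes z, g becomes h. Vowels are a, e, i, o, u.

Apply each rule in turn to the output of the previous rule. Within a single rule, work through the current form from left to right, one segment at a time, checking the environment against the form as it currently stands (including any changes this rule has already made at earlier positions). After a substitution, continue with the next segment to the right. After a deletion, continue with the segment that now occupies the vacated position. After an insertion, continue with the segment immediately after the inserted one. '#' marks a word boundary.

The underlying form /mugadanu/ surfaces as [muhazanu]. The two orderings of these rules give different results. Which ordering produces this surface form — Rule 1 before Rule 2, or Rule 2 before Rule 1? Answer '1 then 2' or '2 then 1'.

Order 1 then 2:
  1 Pre-h Lowering: no change — [mugadanu]
  2 Intervocalic Lenition: [mugadanu] → [muhazanu]
  result: [muhazanu]
Order 2 then 1:
  2 Intervocalic Lenition: [mugadanu] → [muhazanu]
  1 Pre-h Lowering: [muhazanu] → [mohazanu]
  result: [mohazanu]

1 then 2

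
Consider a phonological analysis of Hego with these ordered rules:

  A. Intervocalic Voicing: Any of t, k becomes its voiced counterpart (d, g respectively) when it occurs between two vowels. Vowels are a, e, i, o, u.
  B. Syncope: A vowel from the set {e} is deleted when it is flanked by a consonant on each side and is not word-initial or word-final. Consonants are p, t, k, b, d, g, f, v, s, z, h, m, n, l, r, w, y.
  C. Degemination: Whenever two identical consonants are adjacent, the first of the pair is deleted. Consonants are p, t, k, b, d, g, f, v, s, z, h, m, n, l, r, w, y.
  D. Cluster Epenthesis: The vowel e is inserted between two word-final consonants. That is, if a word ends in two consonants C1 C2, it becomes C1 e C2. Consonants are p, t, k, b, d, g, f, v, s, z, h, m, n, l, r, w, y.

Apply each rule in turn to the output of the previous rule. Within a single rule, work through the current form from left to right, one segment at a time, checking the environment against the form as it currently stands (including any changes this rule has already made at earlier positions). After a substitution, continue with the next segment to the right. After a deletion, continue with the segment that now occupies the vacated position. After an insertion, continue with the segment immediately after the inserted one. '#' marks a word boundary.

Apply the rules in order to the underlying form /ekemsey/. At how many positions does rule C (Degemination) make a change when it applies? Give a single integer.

0

A Intervocalic Voicing: [ekemsey] → [egemsey]
B Syncope: [egemsey] → [egmsy]
C Degemination: no change — [egmsy]
D Cluster Epenthesis: [egmsy] → [egmsey]
Rule C changed 0 position(s).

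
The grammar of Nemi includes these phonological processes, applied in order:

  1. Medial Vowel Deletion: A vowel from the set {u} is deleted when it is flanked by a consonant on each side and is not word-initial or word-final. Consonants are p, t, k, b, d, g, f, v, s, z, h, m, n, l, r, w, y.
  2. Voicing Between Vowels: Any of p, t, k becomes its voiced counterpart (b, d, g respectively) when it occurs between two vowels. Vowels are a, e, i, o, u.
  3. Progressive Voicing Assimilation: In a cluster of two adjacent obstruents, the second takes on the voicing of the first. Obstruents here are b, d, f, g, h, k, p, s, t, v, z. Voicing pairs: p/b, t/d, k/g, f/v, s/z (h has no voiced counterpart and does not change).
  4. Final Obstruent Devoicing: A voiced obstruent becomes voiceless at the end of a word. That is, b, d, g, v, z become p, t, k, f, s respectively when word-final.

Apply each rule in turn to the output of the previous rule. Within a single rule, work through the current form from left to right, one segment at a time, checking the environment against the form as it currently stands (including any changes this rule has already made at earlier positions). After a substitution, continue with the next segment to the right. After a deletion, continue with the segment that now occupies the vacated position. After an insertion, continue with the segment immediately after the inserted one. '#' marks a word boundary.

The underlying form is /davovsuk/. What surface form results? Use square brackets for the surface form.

[davovzk]

1 Medial Vowel Deletion: [davovsuk] → [davovsk]
2 Voicing Between Vowels: no change — [davovsk]
3 Progressive Voicing Assimilation: [davovsk] → [davovzg]
4 Final Obstruent Devoicing: [davovzg] → [davovzk]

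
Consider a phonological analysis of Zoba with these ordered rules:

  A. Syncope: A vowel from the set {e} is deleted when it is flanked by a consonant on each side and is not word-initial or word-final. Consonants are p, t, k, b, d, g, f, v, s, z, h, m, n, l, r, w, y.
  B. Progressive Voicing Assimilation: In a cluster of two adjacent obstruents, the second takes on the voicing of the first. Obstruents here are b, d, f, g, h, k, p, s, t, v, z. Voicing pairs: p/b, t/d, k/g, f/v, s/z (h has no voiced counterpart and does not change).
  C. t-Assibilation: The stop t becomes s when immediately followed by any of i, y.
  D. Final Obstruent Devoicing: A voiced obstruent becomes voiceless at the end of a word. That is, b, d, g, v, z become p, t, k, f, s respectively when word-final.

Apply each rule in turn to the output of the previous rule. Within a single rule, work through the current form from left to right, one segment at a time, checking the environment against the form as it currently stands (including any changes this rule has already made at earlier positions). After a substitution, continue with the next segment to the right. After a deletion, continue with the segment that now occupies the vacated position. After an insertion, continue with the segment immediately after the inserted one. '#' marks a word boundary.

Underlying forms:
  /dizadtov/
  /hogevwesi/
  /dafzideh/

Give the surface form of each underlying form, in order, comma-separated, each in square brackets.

/dizadtov/:
  A Syncope: no change — [dizadtov]
  B Progressive Voicing Assimilation: [dizadtov] → [dizaddov]
  C t-Assibilation: no change — [dizaddov]
  D Final Obstruent Devoicing: [dizaddov] → [dizaddof]
/hogevwesi/:
  A Syncope: [hogevwesi] → [hogvwsi]
  B Progressive Voicing Assimilation: no change — [hogvwsi]
  C t-Assibilation: no change — [hogvwsi]
  D Final Obstruent Devoicing: no change — [hogvwsi]
/dafzideh/:
  A Syncope: [dafzideh] → [dafzidh]
  B Progressive Voicing Assimilation: [dafzidh] → [dafsidh]
  C t-Assibilation: no change — [dafsidh]
  D Final Obstruent Devoicing: no change — [dafsidh]

[dizaddof], [hogvwsi], [dafsidh]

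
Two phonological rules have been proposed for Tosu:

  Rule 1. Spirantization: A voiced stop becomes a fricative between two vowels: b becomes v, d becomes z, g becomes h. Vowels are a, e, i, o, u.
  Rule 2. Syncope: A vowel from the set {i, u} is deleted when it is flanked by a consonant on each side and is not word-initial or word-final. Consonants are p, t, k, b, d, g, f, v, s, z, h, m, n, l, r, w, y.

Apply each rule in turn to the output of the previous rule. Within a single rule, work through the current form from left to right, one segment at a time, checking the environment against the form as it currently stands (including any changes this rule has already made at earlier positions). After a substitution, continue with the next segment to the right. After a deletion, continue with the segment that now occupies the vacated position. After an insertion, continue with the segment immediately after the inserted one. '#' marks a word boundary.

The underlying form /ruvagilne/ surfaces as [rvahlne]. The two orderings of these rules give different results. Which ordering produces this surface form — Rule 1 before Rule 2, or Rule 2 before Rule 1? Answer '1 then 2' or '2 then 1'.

1 then 2

Order 1 then 2:
  1 Spirantization: [ruvagilne] → [ruvahilne]
  2 Syncope: [ruvahilne] → [rvahlne]
  result: [rvahlne]
Order 2 then 1:
  2 Syncope: [ruvagilne] → [rvaglne]
  1 Spirantization: no change — [rvaglne]
  result: [rvaglne]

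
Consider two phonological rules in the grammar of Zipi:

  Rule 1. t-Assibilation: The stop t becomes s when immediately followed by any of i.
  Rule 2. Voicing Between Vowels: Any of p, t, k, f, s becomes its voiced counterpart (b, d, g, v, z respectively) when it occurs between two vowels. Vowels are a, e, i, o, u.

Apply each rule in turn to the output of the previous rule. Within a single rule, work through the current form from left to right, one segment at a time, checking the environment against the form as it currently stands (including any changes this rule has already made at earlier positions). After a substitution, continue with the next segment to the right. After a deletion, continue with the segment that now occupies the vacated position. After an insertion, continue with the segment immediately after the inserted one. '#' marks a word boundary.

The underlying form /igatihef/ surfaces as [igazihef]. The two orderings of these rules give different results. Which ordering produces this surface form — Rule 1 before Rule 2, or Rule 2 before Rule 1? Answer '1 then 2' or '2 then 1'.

1 then 2

Order 1 then 2:
  1 t-Assibilation: [igatihef] → [igasihef]
  2 Voicing Between Vowels: [igasihef] → [igazihef]
  result: [igazihef]
Order 2 then 1:
  2 Voicing Between Vowels: [igatihef] → [igadihef]
  1 t-Assibilation: no change — [igadihef]
  result: [igadihef]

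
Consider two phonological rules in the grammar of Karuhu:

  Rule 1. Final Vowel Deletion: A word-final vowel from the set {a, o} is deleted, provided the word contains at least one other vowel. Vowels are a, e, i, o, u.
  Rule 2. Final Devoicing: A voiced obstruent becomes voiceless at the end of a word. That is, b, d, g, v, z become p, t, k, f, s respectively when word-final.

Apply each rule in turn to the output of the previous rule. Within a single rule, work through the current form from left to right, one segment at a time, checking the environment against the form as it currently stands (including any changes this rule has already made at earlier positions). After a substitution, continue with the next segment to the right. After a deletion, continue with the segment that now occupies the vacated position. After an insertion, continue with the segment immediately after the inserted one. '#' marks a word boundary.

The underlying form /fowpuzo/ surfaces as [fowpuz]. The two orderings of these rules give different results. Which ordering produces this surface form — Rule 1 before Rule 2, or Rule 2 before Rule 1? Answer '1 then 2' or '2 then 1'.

Order 1 then 2:
  1 Final Vowel Deletion: [fowpuzo] → [fowpuz]
  2 Final Devoicing: [fowpuz] → [fowpus]
  result: [fowpus]
Order 2 then 1:
  2 Final Devoicing: no change — [fowpuzo]
  1 Final Vowel Deletion: [fowpuzo] → [fowpuz]
  result: [fowpuz]

2 then 1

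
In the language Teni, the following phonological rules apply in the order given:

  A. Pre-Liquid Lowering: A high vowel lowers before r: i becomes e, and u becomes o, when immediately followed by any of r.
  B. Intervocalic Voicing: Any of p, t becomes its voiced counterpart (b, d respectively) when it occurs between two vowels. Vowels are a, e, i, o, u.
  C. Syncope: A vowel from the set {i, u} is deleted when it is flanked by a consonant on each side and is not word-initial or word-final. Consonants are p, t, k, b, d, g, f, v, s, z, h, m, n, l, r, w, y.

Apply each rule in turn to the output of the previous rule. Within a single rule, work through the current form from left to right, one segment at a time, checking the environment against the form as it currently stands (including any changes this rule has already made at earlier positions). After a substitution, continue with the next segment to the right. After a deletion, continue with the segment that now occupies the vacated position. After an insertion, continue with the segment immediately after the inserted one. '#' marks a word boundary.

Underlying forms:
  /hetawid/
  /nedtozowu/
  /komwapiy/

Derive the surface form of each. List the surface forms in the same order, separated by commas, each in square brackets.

/hetawid/:
  A Pre-Liquid Lowering: no change — [hetawid]
  B Intervocalic Voicing: [hetawid] → [hedawid]
  C Syncope: [hedawid] → [hedawd]
/nedtozowu/:
  A Pre-Liquid Lowering: no change — [nedtozowu]
  B Intervocalic Voicing: no change — [nedtozowu]
  C Syncope: no change — [nedtozowu]
/komwapiy/:
  A Pre-Liquid Lowering: no change — [komwapiy]
  B Intervocalic Voicing: [komwapiy] → [komwabiy]
  C Syncope: [komwabiy] → [komwaby]

[hedawd], [nedtozowu], [komwaby]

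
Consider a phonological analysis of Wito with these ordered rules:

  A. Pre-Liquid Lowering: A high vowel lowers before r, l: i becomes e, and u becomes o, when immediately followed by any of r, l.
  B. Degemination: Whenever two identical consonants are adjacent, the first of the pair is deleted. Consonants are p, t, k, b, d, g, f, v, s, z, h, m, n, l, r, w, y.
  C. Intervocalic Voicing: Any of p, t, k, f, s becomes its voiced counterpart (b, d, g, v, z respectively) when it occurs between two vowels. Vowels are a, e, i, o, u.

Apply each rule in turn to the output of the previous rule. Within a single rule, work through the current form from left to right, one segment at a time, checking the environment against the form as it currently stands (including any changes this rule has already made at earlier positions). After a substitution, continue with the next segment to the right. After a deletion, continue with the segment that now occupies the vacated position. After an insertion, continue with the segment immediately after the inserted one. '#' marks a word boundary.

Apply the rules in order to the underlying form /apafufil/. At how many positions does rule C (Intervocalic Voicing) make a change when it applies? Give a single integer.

3

A Pre-Liquid Lowering: [apafufil] → [apafufel]
B Degemination: no change — [apafufel]
C Intervocalic Voicing: [apafufel] → [abavuvel]
Rule C changed 3 position(s).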